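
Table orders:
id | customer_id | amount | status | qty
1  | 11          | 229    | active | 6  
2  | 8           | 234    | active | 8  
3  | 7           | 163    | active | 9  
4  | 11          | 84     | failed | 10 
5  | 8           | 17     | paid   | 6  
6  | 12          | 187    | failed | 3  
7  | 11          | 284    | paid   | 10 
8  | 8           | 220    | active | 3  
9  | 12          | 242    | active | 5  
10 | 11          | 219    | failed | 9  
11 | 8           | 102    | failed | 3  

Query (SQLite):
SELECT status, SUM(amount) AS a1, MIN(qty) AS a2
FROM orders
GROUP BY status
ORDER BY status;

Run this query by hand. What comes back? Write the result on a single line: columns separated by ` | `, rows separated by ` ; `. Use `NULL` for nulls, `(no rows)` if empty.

active | 1088 | 3 ; failed | 592 | 3 ; paid | 301 | 6

Group orders by status.
Per group compute: SUM(amount), MIN(qty).
  active: ids {1, 2, 3, 8, 9} → SUM(amount)=1088, MIN(qty)=3
  failed: ids {4, 6, 10, 11} → SUM(amount)=592, MIN(qty)=3
  paid: ids {5, 7} → SUM(amount)=301, MIN(qty)=6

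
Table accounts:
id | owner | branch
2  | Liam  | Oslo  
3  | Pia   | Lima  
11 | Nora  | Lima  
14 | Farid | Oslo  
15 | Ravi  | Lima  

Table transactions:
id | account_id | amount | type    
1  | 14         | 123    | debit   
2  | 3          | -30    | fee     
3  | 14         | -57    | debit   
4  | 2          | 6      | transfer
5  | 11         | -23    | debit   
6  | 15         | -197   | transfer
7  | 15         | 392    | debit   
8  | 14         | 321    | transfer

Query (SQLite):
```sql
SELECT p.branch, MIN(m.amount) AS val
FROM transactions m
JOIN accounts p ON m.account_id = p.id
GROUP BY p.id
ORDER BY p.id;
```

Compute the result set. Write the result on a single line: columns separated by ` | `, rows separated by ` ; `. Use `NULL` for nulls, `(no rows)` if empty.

Join each transactions row to its accounts via account_id.
Group joined rows by accounts.id; compute MIN(m.amount) per group.
  2: ids {4} → MIN(m.amount)=6
  3: ids {2} → MIN(m.amount)=-30
  11: ids {5} → MIN(m.amount)=-23
  14: ids {1, 3, 8} → MIN(m.amount)=-57
  15: ids {6, 7} → MIN(m.amount)=-197

Oslo | 6 ; Lima | -30 ; Lima | -23 ; Oslo | -57 ; Lima | -197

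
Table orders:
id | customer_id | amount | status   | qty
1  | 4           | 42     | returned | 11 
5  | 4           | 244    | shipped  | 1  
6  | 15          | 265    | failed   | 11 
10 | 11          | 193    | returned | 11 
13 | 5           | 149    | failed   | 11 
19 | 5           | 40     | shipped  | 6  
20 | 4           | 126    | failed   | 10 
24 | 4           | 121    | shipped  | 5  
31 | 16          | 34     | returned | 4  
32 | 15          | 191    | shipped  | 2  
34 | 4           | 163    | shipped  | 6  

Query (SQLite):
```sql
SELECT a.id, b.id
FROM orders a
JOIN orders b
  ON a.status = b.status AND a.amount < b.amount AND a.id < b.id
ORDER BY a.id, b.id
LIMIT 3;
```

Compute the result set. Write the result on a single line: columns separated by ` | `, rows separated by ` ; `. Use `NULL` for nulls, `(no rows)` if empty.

1 | 10 ; 19 | 24 ; 19 | 32

Pairs (a,b) with same status, a.amount < b.amount, a.id < b.id.
status groups: failed:{6,13,20} returned:{1,10,31} shipped:{5,19,24,32,34}
Ordered by (a.id, b.id); first 3.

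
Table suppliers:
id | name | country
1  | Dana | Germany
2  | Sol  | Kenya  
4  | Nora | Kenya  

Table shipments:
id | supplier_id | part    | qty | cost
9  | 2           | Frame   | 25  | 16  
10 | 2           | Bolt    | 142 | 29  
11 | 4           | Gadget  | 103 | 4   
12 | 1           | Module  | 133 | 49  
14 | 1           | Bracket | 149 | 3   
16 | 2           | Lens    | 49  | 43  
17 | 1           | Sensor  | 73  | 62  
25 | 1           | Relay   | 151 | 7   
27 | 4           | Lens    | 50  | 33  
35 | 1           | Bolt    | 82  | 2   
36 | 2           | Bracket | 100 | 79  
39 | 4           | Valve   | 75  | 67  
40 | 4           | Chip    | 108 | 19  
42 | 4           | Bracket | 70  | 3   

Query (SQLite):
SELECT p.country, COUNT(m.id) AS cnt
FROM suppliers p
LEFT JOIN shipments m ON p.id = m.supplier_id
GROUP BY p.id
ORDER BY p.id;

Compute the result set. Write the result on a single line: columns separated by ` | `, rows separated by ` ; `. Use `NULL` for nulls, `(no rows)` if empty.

Germany | 5 ; Kenya | 4 ; Kenya | 5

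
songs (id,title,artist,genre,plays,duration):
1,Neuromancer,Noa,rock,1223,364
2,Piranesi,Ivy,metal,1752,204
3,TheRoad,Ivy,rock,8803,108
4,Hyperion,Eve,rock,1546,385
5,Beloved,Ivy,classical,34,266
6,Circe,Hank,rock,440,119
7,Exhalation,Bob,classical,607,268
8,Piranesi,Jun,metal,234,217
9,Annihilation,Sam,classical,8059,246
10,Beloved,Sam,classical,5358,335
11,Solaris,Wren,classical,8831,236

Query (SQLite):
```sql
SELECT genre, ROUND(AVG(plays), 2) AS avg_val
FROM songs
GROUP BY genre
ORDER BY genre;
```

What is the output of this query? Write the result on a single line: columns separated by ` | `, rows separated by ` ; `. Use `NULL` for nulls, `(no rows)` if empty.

Partition songs by genre; compute ROUND(AVG(plays), 2) within each group.
  classical: ids {5, 7, 9, 10, 11} → ROUND(AVG(plays), 2)=4577.8
  metal: ids {2, 8} → ROUND(AVG(plays), 2)=993
  rock: ids {1, 3, 4, 6} → ROUND(AVG(plays), 2)=3003

classical | 4577.8 ; metal | 993 ; rock | 3003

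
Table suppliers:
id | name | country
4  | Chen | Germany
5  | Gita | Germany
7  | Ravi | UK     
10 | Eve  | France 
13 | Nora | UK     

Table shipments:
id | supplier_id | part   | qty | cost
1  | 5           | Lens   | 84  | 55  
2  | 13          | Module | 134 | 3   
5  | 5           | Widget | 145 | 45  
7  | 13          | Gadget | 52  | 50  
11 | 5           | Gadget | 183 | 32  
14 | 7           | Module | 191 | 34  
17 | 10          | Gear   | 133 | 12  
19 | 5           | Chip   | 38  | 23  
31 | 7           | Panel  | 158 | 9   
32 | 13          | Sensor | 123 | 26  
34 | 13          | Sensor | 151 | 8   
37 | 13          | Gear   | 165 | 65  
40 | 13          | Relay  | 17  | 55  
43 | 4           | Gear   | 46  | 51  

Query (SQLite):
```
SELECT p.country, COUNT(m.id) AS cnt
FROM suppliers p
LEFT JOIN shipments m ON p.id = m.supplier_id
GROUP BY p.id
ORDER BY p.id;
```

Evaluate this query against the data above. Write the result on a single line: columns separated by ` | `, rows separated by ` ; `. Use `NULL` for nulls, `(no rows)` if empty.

Germany | 1 ; Germany | 4 ; UK | 2 ; France | 1 ; UK | 6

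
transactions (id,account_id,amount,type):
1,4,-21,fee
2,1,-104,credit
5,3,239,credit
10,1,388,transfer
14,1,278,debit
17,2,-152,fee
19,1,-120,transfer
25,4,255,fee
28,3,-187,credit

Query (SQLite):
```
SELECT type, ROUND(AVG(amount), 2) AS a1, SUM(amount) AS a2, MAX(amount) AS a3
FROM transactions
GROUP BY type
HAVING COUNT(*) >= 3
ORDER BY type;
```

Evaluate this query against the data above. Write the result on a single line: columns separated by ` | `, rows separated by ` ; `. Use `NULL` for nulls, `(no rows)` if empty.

Group transactions by type.
Per group compute: ROUND(AVG(amount), 2), SUM(amount), MAX(amount).
HAVING: drop groups with fewer than 3 rows.
  credit: ids {2, 5, 28} → ROUND(AVG(amount), 2)=-17.33, SUM(amount)=-52, MAX(amount)=239
  debit: ids {14} → ROUND(AVG(amount), 2)=278, SUM(amount)=278, MAX(amount)=278
  fee: ids {1, 17, 25} → ROUND(AVG(amount), 2)=27.33, SUM(amount)=82, MAX(amount)=255
  transfer: ids {10, 19} → ROUND(AVG(amount), 2)=134, SUM(amount)=268, MAX(amount)=388

credit | -17.33 | -52 | 239 ; fee | 27.33 | 82 | 255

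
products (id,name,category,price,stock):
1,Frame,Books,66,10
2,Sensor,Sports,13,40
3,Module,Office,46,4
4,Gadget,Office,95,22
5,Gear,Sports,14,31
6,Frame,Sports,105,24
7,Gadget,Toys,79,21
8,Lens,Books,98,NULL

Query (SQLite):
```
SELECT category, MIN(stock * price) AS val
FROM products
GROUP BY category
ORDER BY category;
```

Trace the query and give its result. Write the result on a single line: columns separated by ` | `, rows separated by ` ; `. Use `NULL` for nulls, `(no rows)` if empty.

Books | 660 ; Office | 184 ; Sports | 434 ; Toys | 1659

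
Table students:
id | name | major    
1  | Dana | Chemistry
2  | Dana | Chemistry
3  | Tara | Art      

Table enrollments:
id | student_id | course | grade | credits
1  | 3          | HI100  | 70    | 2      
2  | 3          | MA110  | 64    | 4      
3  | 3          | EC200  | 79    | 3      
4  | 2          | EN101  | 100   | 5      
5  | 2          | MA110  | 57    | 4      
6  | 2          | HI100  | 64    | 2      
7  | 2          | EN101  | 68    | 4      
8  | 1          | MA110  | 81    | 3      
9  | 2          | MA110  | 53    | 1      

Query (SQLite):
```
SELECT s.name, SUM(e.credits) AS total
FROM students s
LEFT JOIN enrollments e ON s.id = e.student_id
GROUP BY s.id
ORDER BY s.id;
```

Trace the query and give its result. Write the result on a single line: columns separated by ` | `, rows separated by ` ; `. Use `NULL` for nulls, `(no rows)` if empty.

Dana | 3 ; Dana | 16 ; Tara | 9

LEFT JOIN keeps every students row; unmatched ones get NULL for enrollments columns.
Group by students.id and compute SUM(e.credits). SUM over an all-NULL group is NULL.
  1: ids {8} → SUM(e.credits)=3
  2: ids {4, 5, 6, 7, 9} → SUM(e.credits)=16
  3: ids {1, 2, 3} → SUM(e.credits)=9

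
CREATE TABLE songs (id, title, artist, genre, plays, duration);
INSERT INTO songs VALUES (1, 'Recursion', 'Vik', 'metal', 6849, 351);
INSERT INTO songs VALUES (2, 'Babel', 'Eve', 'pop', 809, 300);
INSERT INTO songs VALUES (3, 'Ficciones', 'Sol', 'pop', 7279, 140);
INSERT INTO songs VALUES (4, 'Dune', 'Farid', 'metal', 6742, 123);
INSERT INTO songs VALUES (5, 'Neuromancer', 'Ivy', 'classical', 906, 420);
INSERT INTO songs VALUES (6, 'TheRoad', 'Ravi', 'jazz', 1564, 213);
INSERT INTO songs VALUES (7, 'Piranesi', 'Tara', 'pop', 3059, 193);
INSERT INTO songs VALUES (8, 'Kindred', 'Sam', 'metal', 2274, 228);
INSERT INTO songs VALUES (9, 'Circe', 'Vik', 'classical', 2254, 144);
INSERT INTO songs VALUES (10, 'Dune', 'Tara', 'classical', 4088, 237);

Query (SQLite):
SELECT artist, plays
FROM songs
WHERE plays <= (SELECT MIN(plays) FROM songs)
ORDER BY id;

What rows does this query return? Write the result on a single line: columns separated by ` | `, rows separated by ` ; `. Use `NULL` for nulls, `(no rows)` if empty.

Scalar subquery: MIN(plays) over all songs rows = 809.
Keep rows where plays <= that value.

Eve | 809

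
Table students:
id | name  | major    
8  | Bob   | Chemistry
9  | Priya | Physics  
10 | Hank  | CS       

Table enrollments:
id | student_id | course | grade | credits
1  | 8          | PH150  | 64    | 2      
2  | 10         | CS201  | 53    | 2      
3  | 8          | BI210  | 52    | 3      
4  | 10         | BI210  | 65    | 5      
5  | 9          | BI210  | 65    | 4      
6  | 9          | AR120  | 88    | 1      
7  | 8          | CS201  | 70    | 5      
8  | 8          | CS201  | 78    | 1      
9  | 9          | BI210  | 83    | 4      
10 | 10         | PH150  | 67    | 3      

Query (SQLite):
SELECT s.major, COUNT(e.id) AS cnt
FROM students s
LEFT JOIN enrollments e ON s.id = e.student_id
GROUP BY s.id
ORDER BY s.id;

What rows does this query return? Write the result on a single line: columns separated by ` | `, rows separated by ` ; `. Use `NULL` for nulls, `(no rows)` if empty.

LEFT JOIN keeps every students row; unmatched ones get NULL for enrollments columns.
Group by students.id and compute COUNT(e.id). COUNT(col) of an all-NULL group is 0.
  8: ids {1, 3, 7, 8} → COUNT(e.id)=4
  9: ids {5, 6, 9} → COUNT(e.id)=3
  10: ids {2, 4, 10} → COUNT(e.id)=3

Chemistry | 4 ; Physics | 3 ; CS | 3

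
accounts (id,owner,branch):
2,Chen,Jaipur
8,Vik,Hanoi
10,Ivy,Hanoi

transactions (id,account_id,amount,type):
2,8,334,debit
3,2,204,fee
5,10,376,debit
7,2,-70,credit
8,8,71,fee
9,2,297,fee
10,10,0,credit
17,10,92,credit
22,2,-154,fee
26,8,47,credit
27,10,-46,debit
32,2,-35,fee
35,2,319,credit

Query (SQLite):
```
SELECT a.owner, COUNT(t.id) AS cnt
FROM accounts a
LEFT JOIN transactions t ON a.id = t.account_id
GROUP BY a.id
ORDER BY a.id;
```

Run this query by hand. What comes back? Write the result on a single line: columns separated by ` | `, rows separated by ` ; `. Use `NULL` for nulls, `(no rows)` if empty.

Chen | 6 ; Vik | 3 ; Ivy | 4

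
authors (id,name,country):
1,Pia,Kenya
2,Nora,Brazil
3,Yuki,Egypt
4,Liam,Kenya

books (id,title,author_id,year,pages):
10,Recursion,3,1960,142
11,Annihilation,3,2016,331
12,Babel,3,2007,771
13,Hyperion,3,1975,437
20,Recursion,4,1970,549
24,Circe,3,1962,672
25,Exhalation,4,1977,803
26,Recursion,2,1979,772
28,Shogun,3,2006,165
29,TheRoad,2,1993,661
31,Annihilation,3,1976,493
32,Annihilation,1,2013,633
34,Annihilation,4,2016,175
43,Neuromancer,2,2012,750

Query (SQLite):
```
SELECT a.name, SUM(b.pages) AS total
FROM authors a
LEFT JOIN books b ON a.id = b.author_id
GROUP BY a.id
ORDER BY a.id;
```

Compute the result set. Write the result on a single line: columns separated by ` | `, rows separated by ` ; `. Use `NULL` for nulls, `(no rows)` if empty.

Pia | 633 ; Nora | 2183 ; Yuki | 3011 ; Liam | 1527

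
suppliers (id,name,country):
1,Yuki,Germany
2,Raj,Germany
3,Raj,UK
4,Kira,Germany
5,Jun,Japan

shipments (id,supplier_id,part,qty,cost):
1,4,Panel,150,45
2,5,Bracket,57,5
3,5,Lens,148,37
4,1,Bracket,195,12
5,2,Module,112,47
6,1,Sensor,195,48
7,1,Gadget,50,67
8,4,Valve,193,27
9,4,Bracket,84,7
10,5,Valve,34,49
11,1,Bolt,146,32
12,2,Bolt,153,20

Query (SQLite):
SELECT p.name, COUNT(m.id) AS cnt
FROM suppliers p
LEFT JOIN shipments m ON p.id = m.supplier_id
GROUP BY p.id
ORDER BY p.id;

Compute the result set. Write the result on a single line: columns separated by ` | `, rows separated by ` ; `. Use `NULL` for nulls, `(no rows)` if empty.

LEFT JOIN keeps every suppliers row; unmatched ones get NULL for shipments columns.
Group by suppliers.id and compute COUNT(m.id). COUNT(col) of an all-NULL group is 0.
  1: ids {4, 6, 7, 11} → COUNT(m.id)=4
  2: ids {5, 12} → COUNT(m.id)=2
  3: ids {—} → COUNT(m.id)=0
  4: ids {1, 8, 9} → COUNT(m.id)=3
  5: ids {2, 3, 10} → COUNT(m.id)=3

Yuki | 4 ; Raj | 2 ; Raj | 0 ; Kira | 3 ; Jun | 3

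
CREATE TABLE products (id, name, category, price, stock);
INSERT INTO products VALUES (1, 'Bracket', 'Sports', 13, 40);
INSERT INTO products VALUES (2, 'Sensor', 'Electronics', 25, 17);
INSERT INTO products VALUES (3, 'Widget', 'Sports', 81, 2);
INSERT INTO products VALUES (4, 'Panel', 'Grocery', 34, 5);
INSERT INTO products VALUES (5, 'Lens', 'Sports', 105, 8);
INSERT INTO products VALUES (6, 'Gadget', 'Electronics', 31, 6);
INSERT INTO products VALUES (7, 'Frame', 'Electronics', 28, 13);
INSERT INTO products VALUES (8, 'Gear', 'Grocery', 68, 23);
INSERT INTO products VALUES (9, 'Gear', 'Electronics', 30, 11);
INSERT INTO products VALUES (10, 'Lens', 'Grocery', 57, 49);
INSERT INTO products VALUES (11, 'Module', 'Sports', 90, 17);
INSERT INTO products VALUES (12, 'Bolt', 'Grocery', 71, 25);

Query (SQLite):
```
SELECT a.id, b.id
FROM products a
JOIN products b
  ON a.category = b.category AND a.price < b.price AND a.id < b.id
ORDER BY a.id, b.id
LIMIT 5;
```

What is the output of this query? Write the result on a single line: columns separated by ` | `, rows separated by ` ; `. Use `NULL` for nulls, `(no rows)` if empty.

1 | 3 ; 1 | 5 ; 1 | 11 ; 2 | 6 ; 2 | 7

Pairs (a,b) with same category, a.price < b.price, a.id < b.id.
category groups: Electronics:{2,6,7,9} Grocery:{4,8,10,12} Sports:{1,3,5,11}
Ordered by (a.id, b.id); first 5.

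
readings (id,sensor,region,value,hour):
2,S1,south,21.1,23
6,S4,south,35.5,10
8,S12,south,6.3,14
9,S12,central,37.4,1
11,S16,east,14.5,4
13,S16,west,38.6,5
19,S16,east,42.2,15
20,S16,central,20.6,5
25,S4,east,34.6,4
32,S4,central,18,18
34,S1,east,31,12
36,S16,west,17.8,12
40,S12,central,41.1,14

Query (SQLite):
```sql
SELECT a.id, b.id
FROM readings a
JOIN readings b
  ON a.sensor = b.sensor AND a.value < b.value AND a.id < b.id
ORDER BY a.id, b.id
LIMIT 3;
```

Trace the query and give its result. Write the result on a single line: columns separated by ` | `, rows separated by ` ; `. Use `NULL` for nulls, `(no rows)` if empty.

2 | 34 ; 8 | 9 ; 8 | 40

Pairs (a,b) with same sensor, a.value < b.value, a.id < b.id.
sensor groups: S1:{2,34} S12:{8,9,40} S16:{11,13,19,20,36} S4:{6,25,32}
Ordered by (a.id, b.id); first 3.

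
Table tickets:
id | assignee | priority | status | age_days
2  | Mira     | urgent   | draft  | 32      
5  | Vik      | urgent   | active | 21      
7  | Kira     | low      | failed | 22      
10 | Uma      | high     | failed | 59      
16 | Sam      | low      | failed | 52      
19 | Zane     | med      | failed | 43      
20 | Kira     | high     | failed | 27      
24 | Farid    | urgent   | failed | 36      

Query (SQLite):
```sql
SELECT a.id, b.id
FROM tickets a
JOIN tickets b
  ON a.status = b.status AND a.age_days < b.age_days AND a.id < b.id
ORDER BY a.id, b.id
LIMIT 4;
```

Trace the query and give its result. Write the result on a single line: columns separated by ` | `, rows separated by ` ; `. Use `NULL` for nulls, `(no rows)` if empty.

7 | 10 ; 7 | 16 ; 7 | 19 ; 7 | 20

Pairs (a,b) with same status, a.age_days < b.age_days, a.id < b.id.
status groups: active:{5} draft:{2} failed:{7,10,16,19,20,24}
Ordered by (a.id, b.id); first 4.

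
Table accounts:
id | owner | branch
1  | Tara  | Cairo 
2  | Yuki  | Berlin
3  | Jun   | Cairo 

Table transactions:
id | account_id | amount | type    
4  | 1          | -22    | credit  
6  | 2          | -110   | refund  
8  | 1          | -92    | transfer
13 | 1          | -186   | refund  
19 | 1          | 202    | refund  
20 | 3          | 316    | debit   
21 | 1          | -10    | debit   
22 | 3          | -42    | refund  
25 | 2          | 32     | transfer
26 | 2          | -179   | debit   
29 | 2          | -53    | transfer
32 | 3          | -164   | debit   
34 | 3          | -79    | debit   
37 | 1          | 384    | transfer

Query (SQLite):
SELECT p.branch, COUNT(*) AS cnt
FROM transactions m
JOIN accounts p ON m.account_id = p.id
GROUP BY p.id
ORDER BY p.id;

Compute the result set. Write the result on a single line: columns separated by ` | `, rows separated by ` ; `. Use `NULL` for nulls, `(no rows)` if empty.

Cairo | 6 ; Berlin | 4 ; Cairo | 4

Join each transactions row to its accounts via account_id.
Group joined rows by accounts.id; compute COUNT(*) per group.
  1: ids {4, 8, 13, 19, 21, 37} → COUNT(*)=6
  2: ids {6, 25, 26, 29} → COUNT(*)=4
  3: ids {20, 22, 32, 34} → COUNT(*)=4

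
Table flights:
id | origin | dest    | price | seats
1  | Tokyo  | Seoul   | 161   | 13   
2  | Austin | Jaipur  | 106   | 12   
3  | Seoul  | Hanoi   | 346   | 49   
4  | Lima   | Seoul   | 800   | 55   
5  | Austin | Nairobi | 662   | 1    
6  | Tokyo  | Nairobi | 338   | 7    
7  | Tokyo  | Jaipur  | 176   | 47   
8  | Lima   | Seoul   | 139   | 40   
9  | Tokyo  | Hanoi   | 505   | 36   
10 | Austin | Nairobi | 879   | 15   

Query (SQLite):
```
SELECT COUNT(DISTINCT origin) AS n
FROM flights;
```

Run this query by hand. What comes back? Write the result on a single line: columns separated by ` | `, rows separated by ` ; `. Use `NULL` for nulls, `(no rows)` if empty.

Count distinct non-NULL origin values.

4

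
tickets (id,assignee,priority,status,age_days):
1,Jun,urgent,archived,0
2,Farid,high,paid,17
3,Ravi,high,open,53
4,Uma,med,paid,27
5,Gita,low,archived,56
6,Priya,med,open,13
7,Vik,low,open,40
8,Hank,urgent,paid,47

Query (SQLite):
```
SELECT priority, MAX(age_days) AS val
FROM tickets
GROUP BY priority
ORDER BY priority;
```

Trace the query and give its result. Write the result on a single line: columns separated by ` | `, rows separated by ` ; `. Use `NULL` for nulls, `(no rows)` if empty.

Partition tickets by priority; compute MAX(age_days) within each group.
  high: ids {2, 3} → MAX(age_days)=53
  low: ids {5, 7} → MAX(age_days)=56
  med: ids {4, 6} → MAX(age_days)=27
  urgent: ids {1, 8} → MAX(age_days)=47

high | 53 ; low | 56 ; med | 27 ; urgent | 47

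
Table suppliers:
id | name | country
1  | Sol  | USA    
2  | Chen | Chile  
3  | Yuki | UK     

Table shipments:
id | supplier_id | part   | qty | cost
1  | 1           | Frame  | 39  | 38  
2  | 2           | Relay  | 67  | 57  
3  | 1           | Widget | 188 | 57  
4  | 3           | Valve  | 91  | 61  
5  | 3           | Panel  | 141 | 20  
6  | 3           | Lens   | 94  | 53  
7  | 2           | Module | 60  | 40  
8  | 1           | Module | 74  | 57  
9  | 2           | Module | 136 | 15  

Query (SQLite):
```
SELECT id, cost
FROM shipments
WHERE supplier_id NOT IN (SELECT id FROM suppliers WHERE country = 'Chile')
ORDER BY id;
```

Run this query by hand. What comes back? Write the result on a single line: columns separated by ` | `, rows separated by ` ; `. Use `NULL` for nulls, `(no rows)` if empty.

1 | 38 ; 3 | 57 ; 4 | 61 ; 5 | 20 ; 6 | 53 ; 8 | 57

Inner query: suppliers.id where country = 'Chile'.
Outer: keep shipments rows whose supplier_id is not in that set.
Inner query → {2}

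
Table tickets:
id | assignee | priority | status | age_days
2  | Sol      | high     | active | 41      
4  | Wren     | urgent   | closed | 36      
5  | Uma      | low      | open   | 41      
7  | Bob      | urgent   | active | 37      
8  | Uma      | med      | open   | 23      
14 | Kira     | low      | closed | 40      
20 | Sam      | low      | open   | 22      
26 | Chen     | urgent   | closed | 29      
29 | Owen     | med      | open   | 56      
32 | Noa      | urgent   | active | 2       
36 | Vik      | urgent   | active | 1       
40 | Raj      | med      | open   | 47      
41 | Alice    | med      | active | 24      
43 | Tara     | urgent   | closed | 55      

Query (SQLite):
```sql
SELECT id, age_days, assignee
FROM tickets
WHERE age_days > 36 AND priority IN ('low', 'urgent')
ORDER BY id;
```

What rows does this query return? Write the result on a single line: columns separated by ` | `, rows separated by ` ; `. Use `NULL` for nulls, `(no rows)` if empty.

5 | 41 | Uma ; 7 | 37 | Bob ; 14 | 40 | Kira ; 43 | 55 | Tara

age_days > 36: ids {2, 5, 7, 14, 29, 40, 43}
priority IN ('low', 'urgent'): ids {4, 5, 7, 14, 20, 26, 32, 36, 43}
Combine with AND.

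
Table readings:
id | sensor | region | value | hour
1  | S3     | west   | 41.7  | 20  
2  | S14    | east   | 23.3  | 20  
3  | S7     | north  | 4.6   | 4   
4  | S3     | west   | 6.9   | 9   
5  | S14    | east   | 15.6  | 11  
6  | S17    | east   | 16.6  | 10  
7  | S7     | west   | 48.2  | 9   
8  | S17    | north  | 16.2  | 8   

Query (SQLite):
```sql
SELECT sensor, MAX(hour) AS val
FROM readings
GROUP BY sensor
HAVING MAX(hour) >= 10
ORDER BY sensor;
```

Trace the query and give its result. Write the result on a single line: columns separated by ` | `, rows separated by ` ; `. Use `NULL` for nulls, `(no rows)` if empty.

S14 | 20 ; S17 | 10 ; S3 | 20

Partition readings by sensor; compute MAX(hour) within each group.
HAVING: keep groups where MAX(hour) >= 10.
  S14: ids {2, 5} → MAX(hour)=20
  S17: ids {6, 8} → MAX(hour)=10
  S3: ids {1, 4} → MAX(hour)=20
  S7: ids {3, 7} → MAX(hour)=9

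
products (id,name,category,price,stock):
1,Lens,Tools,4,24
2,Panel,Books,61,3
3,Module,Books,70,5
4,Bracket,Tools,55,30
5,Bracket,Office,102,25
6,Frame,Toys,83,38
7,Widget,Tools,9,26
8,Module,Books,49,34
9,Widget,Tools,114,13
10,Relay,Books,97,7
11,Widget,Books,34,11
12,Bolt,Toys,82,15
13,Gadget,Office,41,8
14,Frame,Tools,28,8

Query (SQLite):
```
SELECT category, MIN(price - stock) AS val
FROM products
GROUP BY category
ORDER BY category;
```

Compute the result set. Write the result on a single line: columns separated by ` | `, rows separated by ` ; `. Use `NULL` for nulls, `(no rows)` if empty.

Books | 15 ; Office | 33 ; Tools | -20 ; Toys | 45

For each row compute price - stock.
Group by category; take MIN of the expression per group.
  Books: ids {2, 3, 8, 10, 11} → MIN(price - stock)=15
  Office: ids {5, 13} → MIN(price - stock)=33
  Tools: ids {1, 4, 7, 9, 14} → MIN(price - stock)=-20
  Toys: ids {6, 12} → MIN(price - stock)=45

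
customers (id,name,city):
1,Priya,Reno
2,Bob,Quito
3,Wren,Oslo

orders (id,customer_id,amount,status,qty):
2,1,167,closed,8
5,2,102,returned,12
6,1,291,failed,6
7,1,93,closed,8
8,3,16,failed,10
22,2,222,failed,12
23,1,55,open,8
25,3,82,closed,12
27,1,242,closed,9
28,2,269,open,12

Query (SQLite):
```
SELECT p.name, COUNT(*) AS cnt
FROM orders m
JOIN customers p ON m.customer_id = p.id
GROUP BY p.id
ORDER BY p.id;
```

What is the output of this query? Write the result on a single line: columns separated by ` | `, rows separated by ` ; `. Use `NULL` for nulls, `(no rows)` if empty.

Priya | 5 ; Bob | 3 ; Wren | 2

Join each orders row to its customers via customer_id.
Group joined rows by customers.id; compute COUNT(*) per group.
  1: ids {2, 6, 7, 23, 27} → COUNT(*)=5
  2: ids {5, 22, 28} → COUNT(*)=3
  3: ids {8, 25} → COUNT(*)=2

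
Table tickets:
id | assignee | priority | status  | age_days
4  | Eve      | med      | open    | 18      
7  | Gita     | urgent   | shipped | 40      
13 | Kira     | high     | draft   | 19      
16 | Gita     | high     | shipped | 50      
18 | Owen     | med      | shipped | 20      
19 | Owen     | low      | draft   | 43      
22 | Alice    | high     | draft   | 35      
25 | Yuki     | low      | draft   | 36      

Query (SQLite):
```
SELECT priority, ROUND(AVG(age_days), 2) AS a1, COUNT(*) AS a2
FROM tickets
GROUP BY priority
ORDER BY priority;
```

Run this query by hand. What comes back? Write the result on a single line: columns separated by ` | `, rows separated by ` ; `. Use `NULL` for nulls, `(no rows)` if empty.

Group tickets by priority.
Per group compute: ROUND(AVG(age_days), 2), COUNT(*).
  high: ids {13, 16, 22} → ROUND(AVG(age_days), 2)=34.67, COUNT(*)=3
  low: ids {19, 25} → ROUND(AVG(age_days), 2)=39.5, COUNT(*)=2
  med: ids {4, 18} → ROUND(AVG(age_days), 2)=19, COUNT(*)=2
  urgent: ids {7} → ROUND(AVG(age_days), 2)=40, COUNT(*)=1

high | 34.67 | 3 ; low | 39.5 | 2 ; med | 19 | 2 ; urgent | 40 | 1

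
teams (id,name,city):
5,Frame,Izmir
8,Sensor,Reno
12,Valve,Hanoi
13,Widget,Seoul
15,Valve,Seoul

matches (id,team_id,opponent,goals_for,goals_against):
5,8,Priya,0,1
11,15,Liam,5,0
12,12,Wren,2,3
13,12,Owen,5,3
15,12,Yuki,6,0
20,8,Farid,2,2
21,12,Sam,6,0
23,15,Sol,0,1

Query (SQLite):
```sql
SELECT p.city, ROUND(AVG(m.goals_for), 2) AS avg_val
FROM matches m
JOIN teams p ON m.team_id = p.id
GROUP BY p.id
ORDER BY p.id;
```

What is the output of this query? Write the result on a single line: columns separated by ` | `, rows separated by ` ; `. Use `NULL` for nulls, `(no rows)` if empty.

Join each matches row to its teams via team_id.
Group joined rows by teams.id; compute ROUND(AVG(m.goals_for), 2) per group.
  8: ids {5, 20} → ROUND(AVG(m.goals_for), 2)=1
  12: ids {12, 13, 15, 21} → ROUND(AVG(m.goals_for), 2)=4.75
  15: ids {11, 23} → ROUND(AVG(m.goals_for), 2)=2.5

Reno | 1 ; Hanoi | 4.75 ; Seoul | 2.5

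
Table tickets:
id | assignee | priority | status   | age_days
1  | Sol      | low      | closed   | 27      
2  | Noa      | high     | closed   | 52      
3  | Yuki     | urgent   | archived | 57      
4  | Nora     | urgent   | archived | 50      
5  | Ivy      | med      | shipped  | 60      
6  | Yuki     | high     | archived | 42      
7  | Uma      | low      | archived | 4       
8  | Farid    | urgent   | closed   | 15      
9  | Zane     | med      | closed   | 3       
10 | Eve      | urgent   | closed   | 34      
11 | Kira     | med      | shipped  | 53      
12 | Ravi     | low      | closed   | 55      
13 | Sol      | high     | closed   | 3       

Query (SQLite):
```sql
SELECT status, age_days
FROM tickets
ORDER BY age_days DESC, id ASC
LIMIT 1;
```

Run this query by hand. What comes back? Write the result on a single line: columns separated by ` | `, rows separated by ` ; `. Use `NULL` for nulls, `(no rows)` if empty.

Sort by age_days desc, tiebreak id asc: (60, id=5), (57, id=3), (55, id=12), (53, id=11) …. Take first 1.

shipped | 60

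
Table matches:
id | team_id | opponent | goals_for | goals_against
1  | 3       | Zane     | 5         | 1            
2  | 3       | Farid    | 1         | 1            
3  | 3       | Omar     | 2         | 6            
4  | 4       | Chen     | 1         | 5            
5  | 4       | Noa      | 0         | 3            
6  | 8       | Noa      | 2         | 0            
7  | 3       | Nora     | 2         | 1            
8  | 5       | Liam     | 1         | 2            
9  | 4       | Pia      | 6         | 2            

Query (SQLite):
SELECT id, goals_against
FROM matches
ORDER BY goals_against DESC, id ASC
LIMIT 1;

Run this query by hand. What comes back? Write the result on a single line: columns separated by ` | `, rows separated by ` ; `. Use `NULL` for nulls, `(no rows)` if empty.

3 | 6

Sort by goals_against desc, tiebreak id asc: (6, id=3), (5, id=4), (3, id=5), (2, id=8) …. Take first 1.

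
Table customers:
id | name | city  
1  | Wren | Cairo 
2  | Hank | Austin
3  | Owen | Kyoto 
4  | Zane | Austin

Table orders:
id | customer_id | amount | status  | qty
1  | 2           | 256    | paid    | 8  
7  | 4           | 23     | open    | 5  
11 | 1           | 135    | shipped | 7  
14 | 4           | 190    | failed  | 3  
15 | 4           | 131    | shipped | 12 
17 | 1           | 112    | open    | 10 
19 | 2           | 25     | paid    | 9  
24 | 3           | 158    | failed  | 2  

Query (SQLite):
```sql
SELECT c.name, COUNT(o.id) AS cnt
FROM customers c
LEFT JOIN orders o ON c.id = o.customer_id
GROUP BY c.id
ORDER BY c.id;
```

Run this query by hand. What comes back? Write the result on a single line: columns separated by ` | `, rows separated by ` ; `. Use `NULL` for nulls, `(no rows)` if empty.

LEFT JOIN keeps every customers row; unmatched ones get NULL for orders columns.
Group by customers.id and compute COUNT(o.id). COUNT(col) of an all-NULL group is 0.
  1: ids {11, 17} → COUNT(o.id)=2
  2: ids {1, 19} → COUNT(o.id)=2
  3: ids {24} → COUNT(o.id)=1
  4: ids {7, 14, 15} → COUNT(o.id)=3

Wren | 2 ; Hank | 2 ; Owen | 1 ; Zane | 3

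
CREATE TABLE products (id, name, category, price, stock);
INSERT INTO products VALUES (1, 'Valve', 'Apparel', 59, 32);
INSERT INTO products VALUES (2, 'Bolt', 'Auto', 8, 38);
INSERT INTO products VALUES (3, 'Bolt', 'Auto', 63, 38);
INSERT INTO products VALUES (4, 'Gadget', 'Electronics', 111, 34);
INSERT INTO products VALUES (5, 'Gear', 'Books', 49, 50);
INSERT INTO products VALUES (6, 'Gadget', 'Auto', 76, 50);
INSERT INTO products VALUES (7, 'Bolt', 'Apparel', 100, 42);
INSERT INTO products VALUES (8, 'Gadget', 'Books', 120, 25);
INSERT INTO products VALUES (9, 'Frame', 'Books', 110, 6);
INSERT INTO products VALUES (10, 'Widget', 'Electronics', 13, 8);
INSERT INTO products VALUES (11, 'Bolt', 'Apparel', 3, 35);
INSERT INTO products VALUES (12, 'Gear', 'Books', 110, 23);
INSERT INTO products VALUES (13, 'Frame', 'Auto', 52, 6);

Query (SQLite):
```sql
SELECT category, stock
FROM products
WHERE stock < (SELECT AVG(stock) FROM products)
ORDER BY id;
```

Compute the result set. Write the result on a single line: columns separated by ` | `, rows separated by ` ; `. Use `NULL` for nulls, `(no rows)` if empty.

Scalar subquery: AVG(stock) over all products rows = 29.769231 (≈; comparison uses full precision).
Keep rows where stock < that value.

Books | 25 ; Books | 6 ; Electronics | 8 ; Books | 23 ; Auto | 6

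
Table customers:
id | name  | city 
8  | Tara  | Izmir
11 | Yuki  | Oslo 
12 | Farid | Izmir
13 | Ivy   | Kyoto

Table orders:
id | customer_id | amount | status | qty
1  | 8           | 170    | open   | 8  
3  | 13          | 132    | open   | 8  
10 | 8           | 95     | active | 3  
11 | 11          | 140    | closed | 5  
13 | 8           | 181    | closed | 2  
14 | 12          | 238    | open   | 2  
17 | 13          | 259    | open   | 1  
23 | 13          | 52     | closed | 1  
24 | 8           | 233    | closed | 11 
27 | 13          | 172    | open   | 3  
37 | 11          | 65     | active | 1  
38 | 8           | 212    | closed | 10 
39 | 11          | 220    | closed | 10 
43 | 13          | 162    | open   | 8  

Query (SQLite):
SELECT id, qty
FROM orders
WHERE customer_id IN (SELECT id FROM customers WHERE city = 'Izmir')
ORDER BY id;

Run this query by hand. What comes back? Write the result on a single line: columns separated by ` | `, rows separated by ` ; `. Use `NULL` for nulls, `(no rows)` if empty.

Inner query: customers.id where city = 'Izmir'.
Outer: keep orders rows whose customer_id is in that set.
Inner query → {8, 12}

1 | 8 ; 10 | 3 ; 13 | 2 ; 14 | 2 ; 24 | 11 ; 38 | 10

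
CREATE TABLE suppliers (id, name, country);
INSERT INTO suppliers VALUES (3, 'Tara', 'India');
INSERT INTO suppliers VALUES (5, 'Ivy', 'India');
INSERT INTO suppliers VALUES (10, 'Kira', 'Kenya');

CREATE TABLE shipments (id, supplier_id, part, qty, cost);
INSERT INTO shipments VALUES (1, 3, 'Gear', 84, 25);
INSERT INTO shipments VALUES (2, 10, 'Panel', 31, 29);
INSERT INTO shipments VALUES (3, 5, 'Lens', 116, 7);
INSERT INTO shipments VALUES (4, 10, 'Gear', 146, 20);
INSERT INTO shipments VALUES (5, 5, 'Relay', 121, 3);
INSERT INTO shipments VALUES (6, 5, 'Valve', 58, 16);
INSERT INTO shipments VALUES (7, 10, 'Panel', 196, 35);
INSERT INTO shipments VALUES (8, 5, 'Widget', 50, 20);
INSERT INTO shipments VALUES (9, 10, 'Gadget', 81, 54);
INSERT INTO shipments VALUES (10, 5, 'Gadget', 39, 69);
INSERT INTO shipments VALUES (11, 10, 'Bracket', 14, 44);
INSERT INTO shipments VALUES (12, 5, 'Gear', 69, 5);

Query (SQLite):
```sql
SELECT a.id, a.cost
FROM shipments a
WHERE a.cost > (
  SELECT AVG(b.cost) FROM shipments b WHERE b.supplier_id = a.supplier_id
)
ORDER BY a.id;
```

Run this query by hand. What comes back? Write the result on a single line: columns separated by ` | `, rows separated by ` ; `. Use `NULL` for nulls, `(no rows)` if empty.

9 | 54 ; 10 | 69 ; 11 | 44

For each shipments row a, compute AVG(cost) over rows sharing a.supplier_id.
Keep row a if a.cost > that per-group AVG.
  supplier_id=3: AVG(cost) = 25.0
  supplier_id=5: AVG(cost) = 20.0
  supplier_id=10: AVG(cost) = 36.4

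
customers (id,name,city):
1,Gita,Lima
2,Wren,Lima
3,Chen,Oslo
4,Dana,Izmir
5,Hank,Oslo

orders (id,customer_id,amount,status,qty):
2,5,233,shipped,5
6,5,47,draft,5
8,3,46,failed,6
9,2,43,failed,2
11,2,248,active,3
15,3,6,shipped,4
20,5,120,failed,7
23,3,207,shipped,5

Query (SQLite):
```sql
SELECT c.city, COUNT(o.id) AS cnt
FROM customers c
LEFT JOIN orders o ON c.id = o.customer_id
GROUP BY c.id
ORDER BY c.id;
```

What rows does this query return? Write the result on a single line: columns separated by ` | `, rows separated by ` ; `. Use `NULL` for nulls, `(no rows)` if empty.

LEFT JOIN keeps every customers row; unmatched ones get NULL for orders columns.
Group by customers.id and compute COUNT(o.id). COUNT(col) of an all-NULL group is 0.
  1: ids {—} → COUNT(o.id)=0
  2: ids {9, 11} → COUNT(o.id)=2
  3: ids {8, 15, 23} → COUNT(o.id)=3
  4: ids {—} → COUNT(o.id)=0
  5: ids {2, 6, 20} → COUNT(o.id)=3

Lima | 0 ; Lima | 2 ; Oslo | 3 ; Izmir | 0 ; Oslo | 3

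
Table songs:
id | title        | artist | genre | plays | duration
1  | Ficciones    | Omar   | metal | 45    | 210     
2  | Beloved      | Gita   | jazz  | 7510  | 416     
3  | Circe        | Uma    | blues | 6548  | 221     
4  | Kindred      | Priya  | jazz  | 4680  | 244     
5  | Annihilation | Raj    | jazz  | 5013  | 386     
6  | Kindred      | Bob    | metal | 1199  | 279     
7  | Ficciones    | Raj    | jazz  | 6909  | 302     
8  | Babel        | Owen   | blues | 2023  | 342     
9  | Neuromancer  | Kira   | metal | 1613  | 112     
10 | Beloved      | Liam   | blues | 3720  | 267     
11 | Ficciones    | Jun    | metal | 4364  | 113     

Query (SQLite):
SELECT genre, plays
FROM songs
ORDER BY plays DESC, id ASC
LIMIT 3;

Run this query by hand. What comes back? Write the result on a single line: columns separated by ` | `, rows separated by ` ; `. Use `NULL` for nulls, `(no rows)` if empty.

jazz | 7510 ; jazz | 6909 ; blues | 6548

Sort by plays desc, tiebreak id asc: (7510, id=2), (6909, id=7), (6548, id=3), (5013, id=5), (4680, id=4), (4364, id=11) …. Take first 3.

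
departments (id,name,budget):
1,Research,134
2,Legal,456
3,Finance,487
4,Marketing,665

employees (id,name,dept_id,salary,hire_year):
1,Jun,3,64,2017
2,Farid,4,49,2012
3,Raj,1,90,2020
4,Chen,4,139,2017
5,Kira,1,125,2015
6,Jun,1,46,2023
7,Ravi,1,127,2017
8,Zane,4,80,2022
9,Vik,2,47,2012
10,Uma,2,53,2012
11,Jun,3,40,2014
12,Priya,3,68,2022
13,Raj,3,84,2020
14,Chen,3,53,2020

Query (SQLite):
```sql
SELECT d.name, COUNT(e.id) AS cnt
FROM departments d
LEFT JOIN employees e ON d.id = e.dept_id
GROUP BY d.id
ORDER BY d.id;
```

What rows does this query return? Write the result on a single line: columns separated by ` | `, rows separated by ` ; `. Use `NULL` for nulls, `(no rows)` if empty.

LEFT JOIN keeps every departments row; unmatched ones get NULL for employees columns.
Group by departments.id and compute COUNT(e.id). COUNT(col) of an all-NULL group is 0.
  1: ids {3, 5, 6, 7} → COUNT(e.id)=4
  2: ids {9, 10} → COUNT(e.id)=2
  3: ids {1, 11, 12, 13, 14} → COUNT(e.id)=5
  4: ids {2, 4, 8} → COUNT(e.id)=3

Research | 4 ; Legal | 2 ; Finance | 5 ; Marketing | 3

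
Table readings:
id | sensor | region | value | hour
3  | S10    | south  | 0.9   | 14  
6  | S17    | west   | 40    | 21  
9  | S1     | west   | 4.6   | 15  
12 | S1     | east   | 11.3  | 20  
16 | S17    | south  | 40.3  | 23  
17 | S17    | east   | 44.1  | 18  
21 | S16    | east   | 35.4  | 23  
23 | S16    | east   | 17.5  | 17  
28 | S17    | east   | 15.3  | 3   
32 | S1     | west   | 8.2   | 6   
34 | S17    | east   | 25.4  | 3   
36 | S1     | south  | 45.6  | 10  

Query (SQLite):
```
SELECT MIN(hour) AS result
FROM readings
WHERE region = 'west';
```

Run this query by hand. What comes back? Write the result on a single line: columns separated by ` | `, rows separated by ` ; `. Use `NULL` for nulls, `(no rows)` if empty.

6

Rows where region='west' → hour values: [21, 15, 6].
MIN of non-NULL values = 6.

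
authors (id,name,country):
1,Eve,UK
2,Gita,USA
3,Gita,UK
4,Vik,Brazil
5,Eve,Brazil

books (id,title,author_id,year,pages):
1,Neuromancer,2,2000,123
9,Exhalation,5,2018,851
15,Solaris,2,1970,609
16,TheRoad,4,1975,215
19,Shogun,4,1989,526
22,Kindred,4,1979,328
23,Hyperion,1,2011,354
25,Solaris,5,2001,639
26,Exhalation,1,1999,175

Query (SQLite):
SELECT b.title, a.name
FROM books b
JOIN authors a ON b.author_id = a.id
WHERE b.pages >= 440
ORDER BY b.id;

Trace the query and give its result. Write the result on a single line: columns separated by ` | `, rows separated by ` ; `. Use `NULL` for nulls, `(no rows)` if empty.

Each books row matches the authors row where author_id = authors.id.
Then keep rows with b.pages >= 440.

Exhalation | Eve ; Solaris | Gita ; Shogun | Vik ; Solaris | Eve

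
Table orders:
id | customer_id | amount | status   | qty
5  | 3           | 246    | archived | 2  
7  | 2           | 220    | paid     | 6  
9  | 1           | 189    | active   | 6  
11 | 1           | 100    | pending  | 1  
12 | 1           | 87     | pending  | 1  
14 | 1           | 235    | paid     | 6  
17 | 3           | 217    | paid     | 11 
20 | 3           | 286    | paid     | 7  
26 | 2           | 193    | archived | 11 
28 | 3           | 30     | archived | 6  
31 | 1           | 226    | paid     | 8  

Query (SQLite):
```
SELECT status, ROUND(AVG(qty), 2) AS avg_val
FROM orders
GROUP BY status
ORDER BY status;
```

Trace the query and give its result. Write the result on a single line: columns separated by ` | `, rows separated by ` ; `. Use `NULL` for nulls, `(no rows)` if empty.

active | 6 ; archived | 6.33 ; paid | 7.6 ; pending | 1

Partition orders by status; compute ROUND(AVG(qty), 2) within each group.
  active: ids {9} → ROUND(AVG(qty), 2)=6
  archived: ids {5, 26, 28} → ROUND(AVG(qty), 2)=6.33
  paid: ids {7, 14, 17, 20, 31} → ROUND(AVG(qty), 2)=7.6
  pending: ids {11, 12} → ROUND(AVG(qty), 2)=1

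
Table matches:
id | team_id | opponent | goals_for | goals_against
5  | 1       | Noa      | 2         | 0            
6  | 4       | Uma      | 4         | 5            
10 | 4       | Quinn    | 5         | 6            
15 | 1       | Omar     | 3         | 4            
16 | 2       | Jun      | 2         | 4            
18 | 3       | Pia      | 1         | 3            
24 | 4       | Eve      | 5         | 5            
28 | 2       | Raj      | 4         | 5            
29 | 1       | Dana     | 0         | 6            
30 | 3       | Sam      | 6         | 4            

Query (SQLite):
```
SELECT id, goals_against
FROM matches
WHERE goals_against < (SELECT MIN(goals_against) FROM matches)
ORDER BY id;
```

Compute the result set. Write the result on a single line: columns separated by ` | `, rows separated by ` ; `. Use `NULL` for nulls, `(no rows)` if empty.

Scalar subquery: MIN(goals_against) over all matches rows = 0.
Keep rows where goals_against < that value.

(no rows)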